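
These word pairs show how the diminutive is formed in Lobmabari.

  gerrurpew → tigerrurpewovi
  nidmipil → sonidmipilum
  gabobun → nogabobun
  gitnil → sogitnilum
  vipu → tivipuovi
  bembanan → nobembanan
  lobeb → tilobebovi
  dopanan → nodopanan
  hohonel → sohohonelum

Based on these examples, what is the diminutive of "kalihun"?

hohonel and gerrurpew both have last vowel 'e' yet inflect differently (sohohonelum, tigerrurpewovi), so the last vowel is not what conditions the rule; the final letter is.
"kalihun" ends in -n. The stems ending in -n (dopanan → nodopanan, gabobun → nogabobun, bembanan → nobembanan) add the prefix no-.
The other patterns: stems ending in -l add so- … -um around the stem; stems ending in -b, -u or -w add ti- … -ovi around the stem.
So kalihun → nokalihun.

nokalihun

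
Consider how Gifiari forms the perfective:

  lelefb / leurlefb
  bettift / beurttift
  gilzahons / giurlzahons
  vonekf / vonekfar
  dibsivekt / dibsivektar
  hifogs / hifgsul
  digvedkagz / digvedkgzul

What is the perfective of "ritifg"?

riurtifg

bettift and dibsivekt both end in -t yet inflect differently (beurttift, dibsivektar), so the final letter is not what conditions the rule; the second-to-last letter is.
"ritifg" has second-to-last letter 'f'. The stems whose second-to-last letter is 'f' (lelefb → leurlefb, bettift → beurttift) insert -ur- after the first vowel.
The other patterns: stems whose second-to-last letter is 'k' add -ar; stems whose second-to-last letter is 'g' delete the last vowel and add -ul.
So ritifg → riurtifg.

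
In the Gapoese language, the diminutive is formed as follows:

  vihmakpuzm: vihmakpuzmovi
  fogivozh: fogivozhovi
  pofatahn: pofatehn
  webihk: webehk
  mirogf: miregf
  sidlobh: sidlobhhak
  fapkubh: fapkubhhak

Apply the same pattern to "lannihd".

lannehd

"lannihd" has second-to-last letter 'h'. The stems whose second-to-last letter is 'h' (pofatahn → pofatehn, webihk → webehk) change the last vowel to 'e'.
The other patterns: stems whose second-to-last letter is 'z' add -ovi; stems whose second-to-last letter is 'b' double the final consonant and add -ak.
So lannihd → lannehd.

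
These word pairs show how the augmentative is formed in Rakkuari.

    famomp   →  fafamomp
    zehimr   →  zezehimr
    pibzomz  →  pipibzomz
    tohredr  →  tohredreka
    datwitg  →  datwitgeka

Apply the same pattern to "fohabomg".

zehimr and tohredr both end in -r yet inflect differently (zezehimr, tohredreka), so the final letter is not what conditions the rule; the second-to-last letter is.
"fohabomg" has second-to-last letter 'm'. The stems whose second-to-last letter is 'm' (famomp → fafamomp, zehimr → zezehimr, pibzomz → pipibzomz) repeat the first consonant+vowel as a prefix.
The other pattern: stems whose second-to-last letter is 'd' or 't' add -eka.
So fohabomg → fofohabomg.

fofohabomg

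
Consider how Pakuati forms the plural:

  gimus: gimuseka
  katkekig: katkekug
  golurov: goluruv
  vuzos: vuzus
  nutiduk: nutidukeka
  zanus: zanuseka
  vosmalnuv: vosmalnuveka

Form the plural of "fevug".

fevugeka

vosmalnuv and golurov both end in -v yet inflect differently (vosmalnuveka, goluruv), so the final letter is not what conditions the rule; the last vowel is.
"fevug" has last vowel 'u'. The stems whose last vowel is 'u' (vosmalnuv → vosmalnuveka, zanus → zanuseka, gimus → gimuseka) add -eka.
So fevug → fevugeka.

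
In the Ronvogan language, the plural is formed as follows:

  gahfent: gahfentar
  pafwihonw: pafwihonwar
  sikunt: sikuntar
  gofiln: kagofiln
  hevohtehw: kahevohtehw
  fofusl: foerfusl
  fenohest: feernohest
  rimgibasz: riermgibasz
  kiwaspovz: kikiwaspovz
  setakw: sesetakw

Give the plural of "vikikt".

vivikikt

pafwihonw and hevohtehw both end in -w yet inflect differently (pafwihonwar, kahevohtehw), so the final letter is not what conditions the rule; the second-to-last letter is.
"vikikt" has second-to-last letter 'k'. The one such stem in the data (setakw → sesetakw) repeats the first consonant+vowel as a prefix (as does kiwaspovz), so the same rule applies.
So vikikt → vivikikt.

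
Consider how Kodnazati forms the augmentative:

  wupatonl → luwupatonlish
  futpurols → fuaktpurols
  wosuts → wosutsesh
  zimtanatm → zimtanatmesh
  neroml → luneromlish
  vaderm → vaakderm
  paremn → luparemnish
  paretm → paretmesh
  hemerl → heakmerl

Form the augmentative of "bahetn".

bahetnesh

futpurols and wosuts both end in -s yet inflect differently (fuaktpurols, wosutsesh), so the final letter is not what conditions the rule; the second-to-last letter is.
"bahetn" has second-to-last letter 't'. The stems whose second-to-last letter is 't' (wosuts → wosutsesh, paretm → paretmesh, zimtanatm → zimtanatmesh) add -esh.
The other patterns: stems whose second-to-last letter is 'l' or 'r' insert -ak- after the first vowel; stems whose second-to-last letter is 'm' or 'n' add lu- … -ish around the stem.
So bahetn → bahetnesh.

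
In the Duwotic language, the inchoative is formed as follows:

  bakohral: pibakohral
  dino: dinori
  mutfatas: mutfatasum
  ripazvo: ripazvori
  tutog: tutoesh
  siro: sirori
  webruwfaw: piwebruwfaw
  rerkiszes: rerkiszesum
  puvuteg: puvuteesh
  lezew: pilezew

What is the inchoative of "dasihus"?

dasihusum

"dasihus" ends in -s. The stems ending in -s (mutfatas → mutfatasum, rerkiszes → rerkiszesum) add -um.
So dasihus → dasihusum.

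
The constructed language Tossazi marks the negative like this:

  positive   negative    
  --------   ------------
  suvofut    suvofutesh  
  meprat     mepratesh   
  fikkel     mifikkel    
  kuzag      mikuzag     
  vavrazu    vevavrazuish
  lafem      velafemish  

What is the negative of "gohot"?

"gohot" ends in -t. The stems ending in -t (suvofut → suvofutesh, meprat → mepratesh) add -esh.
The other patterns: stems ending in -g or -l add the prefix mi-; stems ending in -m or -u add ve- … -ish around the stem.
So gohot → gohotesh.

gohotesh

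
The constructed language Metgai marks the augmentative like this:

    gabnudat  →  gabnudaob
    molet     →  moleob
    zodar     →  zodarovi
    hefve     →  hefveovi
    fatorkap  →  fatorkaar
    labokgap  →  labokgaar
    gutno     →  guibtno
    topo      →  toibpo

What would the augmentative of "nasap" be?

"nasap" ends in -p. The stems ending in -p (fatorkap → fatorkaar, labokgap → labokgaar) drop the final letter and add -ar.
So nasap → nasaar.

nasaar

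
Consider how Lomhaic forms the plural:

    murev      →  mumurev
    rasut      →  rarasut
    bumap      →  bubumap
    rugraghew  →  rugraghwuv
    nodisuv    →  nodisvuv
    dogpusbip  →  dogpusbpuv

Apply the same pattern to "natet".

murev and nodisuv both end in -v yet inflect differently (mumurev, nodisvuv), so the final letter is not what conditions the rule; the number of vowels is.
"natet" has 2 vowels. The stems with 2 vowels (murev → mumurev, rasut → rarasut, bumap → bubumap) repeat the first consonant+vowel as a prefix.
The other pattern: stems with 3 vowels delete the last vowel and add -uv.
So natet → nanatet.

nanatet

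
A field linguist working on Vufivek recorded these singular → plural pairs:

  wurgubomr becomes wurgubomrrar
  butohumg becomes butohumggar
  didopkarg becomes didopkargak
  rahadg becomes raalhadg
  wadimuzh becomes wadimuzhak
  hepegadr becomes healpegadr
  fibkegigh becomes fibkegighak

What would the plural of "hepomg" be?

rahadg and butohumg both end in -g yet inflect differently (raalhadg, butohumggar), so the final letter is not what conditions the rule; the second-to-last letter is.
"hepomg" has second-to-last letter 'm'. The stems whose second-to-last letter is 'm' (butohumg → butohumggar, wurgubomr → wurgubomrrar) double the final consonant and add -ar.
The other patterns: stems whose second-to-last letter is 'd' insert -al- after the first vowel; stems whose second-to-last letter is 'g', 'r' or 'z' add -ak.
So hepomg → hepomggar.

hepomggar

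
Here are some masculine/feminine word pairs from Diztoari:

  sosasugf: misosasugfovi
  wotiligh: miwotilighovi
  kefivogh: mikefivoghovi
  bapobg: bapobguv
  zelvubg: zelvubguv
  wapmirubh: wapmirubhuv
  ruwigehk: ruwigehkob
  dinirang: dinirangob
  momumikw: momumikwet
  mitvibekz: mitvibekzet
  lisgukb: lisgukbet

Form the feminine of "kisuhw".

wotiligh and wapmirubh both end in -h yet inflect differently (miwotilighovi, wapmirubhuv), so the final letter is not what conditions the rule; the second-to-last letter is.
"kisuhw" has second-to-last letter 'h'. The one such stem in the data (ruwigehk → ruwigehkob) adds -ob, so the same rule applies.
The other patterns: stems whose second-to-last letter is 'g' add mi- … -ovi around the stem; stems whose second-to-last letter is 'b' add -uv; stems whose second-to-last letter is 'k' add -et.
So kisuhw → kisuhwob.

kisuhwob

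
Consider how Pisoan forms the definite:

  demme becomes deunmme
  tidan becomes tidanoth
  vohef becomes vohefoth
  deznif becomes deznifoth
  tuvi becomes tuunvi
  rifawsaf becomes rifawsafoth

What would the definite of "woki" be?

wounki

demme and vohef both have last vowel 'e' yet inflect differently (deunmme, vohefoth), so the last vowel is not what conditions the rule; whether the stem ends in a vowel or a consonant is.
"woki" ends in a vowel. The stems ending in a vowel (tuvi → tuunvi, demme → deunmme) insert -un- after the first vowel.
So woki → wounki.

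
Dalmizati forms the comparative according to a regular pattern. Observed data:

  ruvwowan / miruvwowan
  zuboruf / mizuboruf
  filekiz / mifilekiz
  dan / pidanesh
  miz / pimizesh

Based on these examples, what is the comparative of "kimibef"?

mikimibef

ruvwowan and dan both end in -n yet inflect differently (miruvwowan, pidanesh), so the final letter is not what conditions the rule; the number of vowels is.
"kimibef" has 3 vowels. The stems with 3 vowels (ruvwowan → miruvwowan, zuboruf → mizuboruf, filekiz → mifilekiz) add the prefix mi-.
The other pattern: stems with 1 vowel add pi- … -esh around the stem.
So kimibef → mikimibef.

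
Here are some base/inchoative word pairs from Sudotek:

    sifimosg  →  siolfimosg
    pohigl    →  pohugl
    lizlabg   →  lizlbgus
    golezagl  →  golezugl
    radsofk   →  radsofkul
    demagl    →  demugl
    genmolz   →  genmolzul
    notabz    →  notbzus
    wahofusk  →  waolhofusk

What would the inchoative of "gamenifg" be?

sifimosg and lizlabg both end in -g yet inflect differently (siolfimosg, lizlbgus), so the final letter is not what conditions the rule; the second-to-last letter is.
"gamenifg" has second-to-last letter 'f'. The one such stem in the data (radsofk → radsofkul) adds -ul, so the same rule applies.
So gamenifg → gamenifgul.

gamenifgul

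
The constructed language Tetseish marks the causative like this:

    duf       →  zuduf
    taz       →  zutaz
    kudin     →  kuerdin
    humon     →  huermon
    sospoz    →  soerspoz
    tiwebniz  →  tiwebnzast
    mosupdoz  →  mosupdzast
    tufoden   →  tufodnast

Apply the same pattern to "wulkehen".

taz and sospoz both end in -z yet inflect differently (zutaz, soerspoz), so the final letter is not what conditions the rule; the number of vowels is.
"wulkehen" has 3 vowels. The stems with 3 vowels (tiwebniz → tiwebnzast, mosupdoz → mosupdzast, tufoden → tufodnast) delete the last vowel and add -ast.
The other patterns: stems with 1 vowel add the prefix zu-; stems with 2 vowels insert -er- after the first vowel.
So wulkehen → wulkehnast.

wulkehnast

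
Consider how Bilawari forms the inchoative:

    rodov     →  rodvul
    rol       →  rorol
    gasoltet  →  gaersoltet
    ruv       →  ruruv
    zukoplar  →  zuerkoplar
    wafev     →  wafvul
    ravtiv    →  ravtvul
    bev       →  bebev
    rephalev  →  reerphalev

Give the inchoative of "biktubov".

bierktubov

"biktubov" has 3 vowels. The stems with 3 vowels (gasoltet → gaersoltet, zukoplar → zuerkoplar, rephalev → reerphalev) insert -er- after the first vowel.
So biktubov → bierktubov.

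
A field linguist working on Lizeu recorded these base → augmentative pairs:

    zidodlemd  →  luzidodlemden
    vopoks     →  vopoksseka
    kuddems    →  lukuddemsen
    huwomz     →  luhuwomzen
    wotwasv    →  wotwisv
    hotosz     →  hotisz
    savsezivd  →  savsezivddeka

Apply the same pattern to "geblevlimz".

huwomz and hotosz both end in -z yet inflect differently (luhuwomzen, hotisz), so the final letter is not what conditions the rule; the second-to-last letter is.
"geblevlimz" has second-to-last letter 'm'. The stems whose second-to-last letter is 'm' (zidodlemd → luzidodlemden, huwomz → luhuwomzen, kuddems → lukuddemsen) add lu- … -en around the stem.
The other patterns: stems whose second-to-last letter is 's' change the last vowel to 'i'; stems whose second-to-last letter is 'k' or 'v' double the final consonant and add -eka.
So geblevlimz → lugeblevlimzen.

lugeblevlimzen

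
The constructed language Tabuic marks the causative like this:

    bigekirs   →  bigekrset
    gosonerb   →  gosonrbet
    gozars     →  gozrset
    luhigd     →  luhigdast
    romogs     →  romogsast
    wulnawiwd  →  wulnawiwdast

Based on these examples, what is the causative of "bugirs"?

bugrset

bigekirs and romogs both end in -s yet inflect differently (bigekrset, romogsast), so the final letter is not what conditions the rule; the second-to-last letter is.
"bugirs" has second-to-last letter 'r'. The stems whose second-to-last letter is 'r' (bigekirs → bigekrset, gosonerb → gosonrbet, gozars → gozrset) delete the last vowel and add -et.
The other pattern: stems whose second-to-last letter is 'g' or 'w' add -ast.
So bugirs → bugrset.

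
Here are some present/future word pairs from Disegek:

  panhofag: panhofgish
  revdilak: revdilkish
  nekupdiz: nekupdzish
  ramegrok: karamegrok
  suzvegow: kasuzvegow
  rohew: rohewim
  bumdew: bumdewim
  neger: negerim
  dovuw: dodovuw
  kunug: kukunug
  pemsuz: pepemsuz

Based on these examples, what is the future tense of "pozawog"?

revdilak and ramegrok both end in -k yet inflect differently (revdilkish, karamegrok), so the final letter is not what conditions the rule; the last vowel is.
"pozawog" has last vowel 'o'. The stems whose last vowel is 'o' (ramegrok → karamegrok, suzvegow → kasuzvegow) add the prefix ka-.
So pozawog → kapozawog.

kapozawog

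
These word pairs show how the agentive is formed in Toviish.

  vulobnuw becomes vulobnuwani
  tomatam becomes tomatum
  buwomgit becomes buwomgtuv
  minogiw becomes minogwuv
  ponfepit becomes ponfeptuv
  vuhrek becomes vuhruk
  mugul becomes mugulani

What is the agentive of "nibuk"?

nibukani

vulobnuw and minogiw both end in -w yet inflect differently (vulobnuwani, minogwuv), so the final letter is not what conditions the rule; the last vowel is.
"nibuk" has last vowel 'u'. The stems whose last vowel is 'u' (mugul → mugulani, vulobnuw → vulobnuwani) add -ani.
So nibuk → nibukani.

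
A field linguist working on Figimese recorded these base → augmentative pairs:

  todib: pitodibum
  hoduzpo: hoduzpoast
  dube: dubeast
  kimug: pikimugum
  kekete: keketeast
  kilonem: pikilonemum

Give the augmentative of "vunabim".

pivunabimum

"vunabim" ends in a consonant. The stems ending in a consonant (kilonem → pikilonemum, kimug → pikimugum, todib → pitodibum) add pi- … -um around the stem.
So vunabim → pivunabimum.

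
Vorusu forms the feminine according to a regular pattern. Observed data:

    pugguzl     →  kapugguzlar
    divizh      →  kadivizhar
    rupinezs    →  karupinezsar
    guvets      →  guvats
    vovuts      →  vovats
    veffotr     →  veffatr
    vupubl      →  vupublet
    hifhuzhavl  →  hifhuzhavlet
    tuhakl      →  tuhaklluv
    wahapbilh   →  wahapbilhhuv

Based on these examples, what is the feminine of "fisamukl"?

fisamuklluv

rupinezs and guvets both end in -s yet inflect differently (karupinezsar, guvats), so the final letter is not what conditions the rule; the second-to-last letter is.
"fisamukl" has second-to-last letter 'k'. The one such stem in the data (tuhakl → tuhaklluv) doubles the final consonant and adds -uv (as does wahapbilh), so the same rule applies.
So fisamukl → fisamuklluv.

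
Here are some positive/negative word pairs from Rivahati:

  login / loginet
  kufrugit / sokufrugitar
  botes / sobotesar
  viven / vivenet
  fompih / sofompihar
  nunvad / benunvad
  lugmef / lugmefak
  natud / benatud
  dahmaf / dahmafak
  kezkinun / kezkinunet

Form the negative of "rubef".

rubefak

"rubef" ends in -f. The stems ending in -f (lugmef → lugmefak, dahmaf → dahmafak) add -ak.
The other patterns: stems ending in -n add -et; stems ending in -d add the prefix be-; stems ending in -h, -s or -t add so- … -ar around the stem.
So rubef → rubefak.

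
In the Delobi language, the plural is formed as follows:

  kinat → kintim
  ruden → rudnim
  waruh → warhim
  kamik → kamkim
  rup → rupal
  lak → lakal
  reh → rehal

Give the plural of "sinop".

kamik and lak both end in -k yet inflect differently (kamkim, lakal), so the final letter is not what conditions the rule; the number of vowels is.
"sinop" has 2 vowels. The stems with 2 vowels (kinat → kintim, ruden → rudnim, waruh → warhim) delete the last vowel and add -im.
So sinop → sinpim.

sinpim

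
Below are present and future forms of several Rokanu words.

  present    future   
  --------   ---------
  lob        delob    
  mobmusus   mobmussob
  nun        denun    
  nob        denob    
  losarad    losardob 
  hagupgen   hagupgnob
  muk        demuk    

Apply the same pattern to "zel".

dezel

hagupgen and nun both end in -n yet inflect differently (hagupgnob, denun), so the final letter is not what conditions the rule; the number of vowels is.
"zel" has 1 vowel. The stems with 1 vowel (nob → denob, muk → demuk, lob → delob) add the prefix de-.
So zel → dezel.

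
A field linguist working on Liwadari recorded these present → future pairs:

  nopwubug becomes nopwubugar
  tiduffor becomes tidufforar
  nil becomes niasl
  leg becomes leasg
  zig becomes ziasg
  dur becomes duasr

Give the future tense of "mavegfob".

mavegfobar

"mavegfob" has 3 vowels. The stems with 3 vowels (nopwubug → nopwubugar, tiduffor → tidufforar) add -ar.
So mavegfob → mavegfobar.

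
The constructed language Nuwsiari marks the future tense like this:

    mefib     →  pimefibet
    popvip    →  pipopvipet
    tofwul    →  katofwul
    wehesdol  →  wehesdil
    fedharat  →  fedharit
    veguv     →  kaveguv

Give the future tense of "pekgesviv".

tofwul and wehesdol both end in -l yet inflect differently (katofwul, wehesdil), so the final letter is not what conditions the rule; the last vowel is.
"pekgesviv" has last vowel 'i'. The stems whose last vowel is 'i' (mefib → pimefibet, popvip → pipopvipet) add pi- … -et around the stem.
So pekgesviv → pipekgesvivet.

pipekgesvivet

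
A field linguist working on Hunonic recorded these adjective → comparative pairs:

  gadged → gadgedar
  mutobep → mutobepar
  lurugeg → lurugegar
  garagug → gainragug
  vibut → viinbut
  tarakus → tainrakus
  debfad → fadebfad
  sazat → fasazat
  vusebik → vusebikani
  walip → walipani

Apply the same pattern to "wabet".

wabetar

lurugeg and garagug both end in -g yet inflect differently (lurugegar, gainragug), so the final letter is not what conditions the rule; the last vowel is.
"wabet" has last vowel 'e'. The stems whose last vowel is 'e' (gadged → gadgedar, mutobep → mutobepar, lurugeg → lurugegar) add -ar.
So wabet → wabetar.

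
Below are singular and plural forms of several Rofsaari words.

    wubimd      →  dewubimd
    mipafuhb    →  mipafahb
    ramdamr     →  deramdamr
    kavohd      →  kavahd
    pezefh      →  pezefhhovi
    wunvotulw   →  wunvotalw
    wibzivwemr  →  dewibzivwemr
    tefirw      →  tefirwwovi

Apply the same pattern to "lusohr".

lusahr

"lusohr" has second-to-last letter 'h'. The stems whose second-to-last letter is 'h' (kavohd → kavahd, mipafuhb → mipafahb) change the last vowel to 'a'.
The other patterns: stems whose second-to-last letter is 'm' add the prefix de-; stems whose second-to-last letter is 'f' or 'r' double the final consonant and add -ovi.
So lusohr → lusahr.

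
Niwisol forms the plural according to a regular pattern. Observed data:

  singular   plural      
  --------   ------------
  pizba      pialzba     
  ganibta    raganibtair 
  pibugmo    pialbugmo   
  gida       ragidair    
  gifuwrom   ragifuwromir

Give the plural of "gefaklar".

ragefaklarir

gida and pizba both end in -a yet inflect differently (ragidair, pialzba), so the final letter is not what conditions the rule; the first letter is.
"gefaklar" begins with g-. The stems beginning with g- (gifuwrom → ragifuwromir, gida → ragidair, ganibta → raganibtair) add ra- … -ir around the stem.
The other pattern: stems beginning with p- insert -al- after the first vowel.
So gefaklar → ragefaklarir.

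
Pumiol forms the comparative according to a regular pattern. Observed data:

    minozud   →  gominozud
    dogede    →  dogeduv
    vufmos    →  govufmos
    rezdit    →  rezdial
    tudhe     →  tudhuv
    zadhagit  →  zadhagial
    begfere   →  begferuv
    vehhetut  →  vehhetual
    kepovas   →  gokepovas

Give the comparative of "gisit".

gisial

"gisit" ends in -t. The stems ending in -t (rezdit → rezdial, vehhetut → vehhetual, zadhagit → zadhagial) drop the final letter and add -al.
So gisit → gisial.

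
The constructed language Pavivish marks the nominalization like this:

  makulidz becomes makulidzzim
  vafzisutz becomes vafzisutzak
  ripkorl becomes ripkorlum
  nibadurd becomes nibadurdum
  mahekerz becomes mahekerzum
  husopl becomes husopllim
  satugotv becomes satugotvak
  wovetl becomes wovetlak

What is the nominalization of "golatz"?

mahekerz and vafzisutz both end in -z yet inflect differently (mahekerzum, vafzisutzak), so the final letter is not what conditions the rule; the second-to-last letter is.
"golatz" has second-to-last letter 't'. The stems whose second-to-last letter is 't' (vafzisutz → vafzisutzak, satugotv → satugotvak, wovetl → wovetlak) add -ak.
The other patterns: stems whose second-to-last letter is 'r' add -um; stems whose second-to-last letter is 'd' or 'p' double the final consonant and add -im.
So golatz → golatzak.

golatzak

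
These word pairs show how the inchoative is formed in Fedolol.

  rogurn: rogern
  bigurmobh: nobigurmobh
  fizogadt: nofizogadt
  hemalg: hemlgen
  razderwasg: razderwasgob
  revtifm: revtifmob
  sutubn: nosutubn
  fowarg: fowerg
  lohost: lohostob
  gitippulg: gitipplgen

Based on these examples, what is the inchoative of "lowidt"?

fowarg and gitippulg both end in -g yet inflect differently (fowerg, gitipplgen), so the final letter is not what conditions the rule; the second-to-last letter is.
"lowidt" has second-to-last letter 'd'. The one such stem in the data (fizogadt → nofizogadt) adds the prefix no-, so the same rule applies.
The other patterns: stems whose second-to-last letter is 'r' change the last vowel to 'e'; stems whose second-to-last letter is 'l' delete the last vowel and add -en; stems whose second-to-last letter is 'f' or 's' add -ob.
So lowidt → nolowidt.

nolowidt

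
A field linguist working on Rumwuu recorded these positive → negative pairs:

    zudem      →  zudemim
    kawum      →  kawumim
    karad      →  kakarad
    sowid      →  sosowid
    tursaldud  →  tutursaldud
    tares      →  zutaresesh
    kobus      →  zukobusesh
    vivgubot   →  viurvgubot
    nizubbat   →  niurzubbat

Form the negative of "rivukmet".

riurvukmet

"rivukmet" ends in -t. The stems ending in -t (vivgubot → viurvgubot, nizubbat → niurzubbat) insert -ur- after the first vowel.
The other patterns: stems ending in -m add -im; stems ending in -d repeat the first consonant+vowel as a prefix; stems ending in -s add zu- … -esh around the stem.
So rivukmet → riurvukmet.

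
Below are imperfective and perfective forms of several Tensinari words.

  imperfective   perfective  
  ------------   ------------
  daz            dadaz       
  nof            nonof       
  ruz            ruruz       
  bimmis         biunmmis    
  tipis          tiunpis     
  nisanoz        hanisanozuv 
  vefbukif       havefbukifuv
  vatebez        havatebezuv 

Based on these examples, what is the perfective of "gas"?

daz and nisanoz both end in -z yet inflect differently (dadaz, hanisanozuv), so the final letter is not what conditions the rule; the number of vowels is.
"gas" has 1 vowel. The stems with 1 vowel (daz → dadaz, nof → nonof, ruz → ruruz) repeat the first consonant+vowel as a prefix.
So gas → gagas.

gagas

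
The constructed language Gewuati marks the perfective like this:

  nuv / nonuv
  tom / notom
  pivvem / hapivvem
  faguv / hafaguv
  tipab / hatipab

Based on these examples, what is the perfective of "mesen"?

hamesen

"mesen" has 2 vowels. The stems with 2 vowels (pivvem → hapivvem, faguv → hafaguv, tipab → hatipab) add the prefix ha-.
So mesen → hamesen.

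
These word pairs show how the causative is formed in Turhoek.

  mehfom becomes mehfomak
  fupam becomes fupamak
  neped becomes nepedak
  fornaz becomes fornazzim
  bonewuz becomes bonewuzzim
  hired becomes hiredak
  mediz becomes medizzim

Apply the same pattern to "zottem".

fornaz and fupam both have last vowel 'a' yet inflect differently (fornazzim, fupamak), so the last vowel is not what conditions the rule; the final letter is.
"zottem" ends in -m. The stems ending in -m (fupam → fupamak, mehfom → mehfomak) add -ak.
The other pattern: stems ending in -z double the final consonant and add -im.
So zottem → zottemak.

zottemak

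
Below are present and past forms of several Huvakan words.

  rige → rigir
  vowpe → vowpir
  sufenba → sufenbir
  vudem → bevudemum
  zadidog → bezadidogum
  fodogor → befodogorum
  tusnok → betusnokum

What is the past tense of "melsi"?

melsir

rige and vudem both have last vowel 'e' yet inflect differently (rigir, bevudemum), so the last vowel is not what conditions the rule; whether the stem ends in a vowel or a consonant is.
"melsi" ends in a vowel. The stems ending in a vowel (rige → rigir, vowpe → vowpir, sufenba → sufenbir) drop the final letter and add -ir.
The other pattern: stems ending in a consonant add be- … -um around the stem.
So melsi → melsir.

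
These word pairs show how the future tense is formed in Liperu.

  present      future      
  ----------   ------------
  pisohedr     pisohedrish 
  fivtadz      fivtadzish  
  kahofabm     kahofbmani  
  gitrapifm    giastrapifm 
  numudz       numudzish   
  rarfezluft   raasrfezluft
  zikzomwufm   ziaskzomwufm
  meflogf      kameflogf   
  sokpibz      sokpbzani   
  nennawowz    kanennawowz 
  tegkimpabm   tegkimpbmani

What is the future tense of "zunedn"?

zunednish

zikzomwufm and tegkimpabm both end in -m yet inflect differently (ziaskzomwufm, tegkimpbmani), so the final letter is not what conditions the rule; the second-to-last letter is.
"zunedn" has second-to-last letter 'd'. The stems whose second-to-last letter is 'd' (fivtadz → fivtadzish, pisohedr → pisohedrish, numudz → numudzish) add -ish.
The other patterns: stems whose second-to-last letter is 'f' insert -as- after the first vowel; stems whose second-to-last letter is 'b' delete the last vowel and add -ani; stems whose second-to-last letter is 'g' or 'w' add the prefix ka-.
So zunedn → zunednish.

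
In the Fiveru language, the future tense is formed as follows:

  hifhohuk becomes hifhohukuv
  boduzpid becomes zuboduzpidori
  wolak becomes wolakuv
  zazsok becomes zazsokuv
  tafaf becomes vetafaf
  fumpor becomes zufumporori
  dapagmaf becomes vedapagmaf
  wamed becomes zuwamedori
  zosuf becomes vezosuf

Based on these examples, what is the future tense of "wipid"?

wolak and tafaf both have last vowel 'a' yet inflect differently (wolakuv, vetafaf), so the last vowel is not what conditions the rule; the final letter is.
"wipid" ends in -d. The stems ending in -d (boduzpid → zuboduzpidori, wamed → zuwamedori) add zu- … -ori around the stem.
The other patterns: stems ending in -k add -uv; stems ending in -f add the prefix ve-.
So wipid → zuwipidori.

zuwipidori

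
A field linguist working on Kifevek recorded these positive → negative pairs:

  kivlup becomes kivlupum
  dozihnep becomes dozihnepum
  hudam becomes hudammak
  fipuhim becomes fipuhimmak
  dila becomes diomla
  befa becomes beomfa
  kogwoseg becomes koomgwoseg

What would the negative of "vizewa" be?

"vizewa" ends in -a. The stems ending in -a (dila → diomla, befa → beomfa) insert -om- after the first vowel.
So vizewa → viomzewa.

viomzewa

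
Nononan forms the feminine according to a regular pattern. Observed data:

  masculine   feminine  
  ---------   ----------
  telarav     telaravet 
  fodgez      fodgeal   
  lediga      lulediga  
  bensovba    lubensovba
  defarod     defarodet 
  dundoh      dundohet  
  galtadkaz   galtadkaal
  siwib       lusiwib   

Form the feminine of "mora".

"mora" ends in -a. The stems ending in -a (lediga → lulediga, bensovba → lubensovba) add the prefix lu-.
So mora → lumora.

lumora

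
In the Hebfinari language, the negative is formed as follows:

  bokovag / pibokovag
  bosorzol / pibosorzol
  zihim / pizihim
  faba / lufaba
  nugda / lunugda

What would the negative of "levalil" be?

"levalil" ends in a consonant. The stems ending in a consonant (bokovag → pibokovag, bosorzol → pibosorzol, zihim → pizihim) add the prefix pi-.
So levalil → pilevalil.

pilevalil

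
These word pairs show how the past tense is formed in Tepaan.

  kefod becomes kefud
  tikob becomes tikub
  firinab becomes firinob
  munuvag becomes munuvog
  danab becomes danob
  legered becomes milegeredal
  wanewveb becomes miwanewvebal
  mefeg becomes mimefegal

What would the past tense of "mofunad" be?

mofunod

tikob and firinab both end in -b yet inflect differently (tikub, firinob), so the final letter is not what conditions the rule; the last vowel is.
"mofunad" has last vowel 'a'. The stems whose last vowel is 'a' (firinab → firinob, munuvag → munuvog, danab → danob) change the last vowel to 'o'.
The other patterns: stems whose last vowel is 'o' change the last vowel to 'u'; stems whose last vowel is 'e' add mi- … -al around the stem.
So mofunad → mofunod.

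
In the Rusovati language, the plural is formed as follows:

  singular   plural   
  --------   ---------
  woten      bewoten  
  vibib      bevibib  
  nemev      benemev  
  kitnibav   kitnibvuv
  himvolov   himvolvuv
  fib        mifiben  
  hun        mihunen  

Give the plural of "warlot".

"warlot" has 2 vowels. The stems with 2 vowels (vibib → bevibib, woten → bewoten, nemev → benemev) add the prefix be-.
The other patterns: stems with 1 vowel add mi- … -en around the stem; stems with 3 vowels delete the last vowel and add -uv.
So warlot → bewarlot.

bewarlot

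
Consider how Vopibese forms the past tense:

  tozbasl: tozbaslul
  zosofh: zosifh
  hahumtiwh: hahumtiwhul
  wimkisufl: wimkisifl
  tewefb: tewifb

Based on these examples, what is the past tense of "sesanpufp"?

sesanpifp

zosofh and hahumtiwh both end in -h yet inflect differently (zosifh, hahumtiwhul), so the final letter is not what conditions the rule; the second-to-last letter is.
"sesanpufp" has second-to-last letter 'f'. The stems whose second-to-last letter is 'f' (wimkisufl → wimkisifl, tewefb → tewifb, zosofh → zosifh) change the last vowel to 'i'.
So sesanpufp → sesanpifp.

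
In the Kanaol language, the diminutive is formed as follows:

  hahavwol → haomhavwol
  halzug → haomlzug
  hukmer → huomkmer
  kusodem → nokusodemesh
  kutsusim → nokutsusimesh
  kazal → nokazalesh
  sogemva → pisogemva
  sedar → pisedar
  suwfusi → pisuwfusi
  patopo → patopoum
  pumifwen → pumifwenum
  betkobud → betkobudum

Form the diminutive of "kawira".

hahavwol and kazal both end in -l yet inflect differently (haomhavwol, nokazalesh), so the final letter is not what conditions the rule; the first letter is.
"kawira" begins with k-. The stems beginning with k- (kusodem → nokusodemesh, kutsusim → nokutsusimesh, kazal → nokazalesh) add no- … -esh around the stem.
So kawira → nokawiraesh.

nokawiraesh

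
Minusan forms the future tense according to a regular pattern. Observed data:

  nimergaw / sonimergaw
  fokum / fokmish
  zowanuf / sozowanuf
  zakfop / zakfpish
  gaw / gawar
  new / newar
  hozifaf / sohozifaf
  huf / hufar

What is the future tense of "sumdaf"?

sumdfish

"sumdaf" has 2 vowels. The stems with 2 vowels (zakfop → zakfpish, fokum → fokmish) delete the last vowel and add -ish.
The other patterns: stems with 1 vowel add -ar; stems with 3 vowels add the prefix so-.
So sumdaf → sumdfish.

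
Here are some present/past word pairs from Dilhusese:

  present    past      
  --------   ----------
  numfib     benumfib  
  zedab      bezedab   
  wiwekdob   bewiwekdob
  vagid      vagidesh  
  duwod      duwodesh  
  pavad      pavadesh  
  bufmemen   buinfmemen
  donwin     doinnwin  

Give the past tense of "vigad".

vigadesh

"vigad" ends in -d. The stems ending in -d (vagid → vagidesh, duwod → duwodesh, pavad → pavadesh) add -esh.
The other patterns: stems ending in -b add the prefix be-; stems ending in -n insert -in- after the first vowel.
So vigad → vigadesh.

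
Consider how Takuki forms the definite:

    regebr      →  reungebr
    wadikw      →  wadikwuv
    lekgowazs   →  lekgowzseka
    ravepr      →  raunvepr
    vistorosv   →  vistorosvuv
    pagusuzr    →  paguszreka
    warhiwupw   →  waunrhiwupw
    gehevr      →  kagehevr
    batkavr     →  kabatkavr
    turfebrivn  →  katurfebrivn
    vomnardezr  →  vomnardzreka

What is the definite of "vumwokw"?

vumwokwuv

regebr and pagusuzr both end in -r yet inflect differently (reungebr, paguszreka), so the final letter is not what conditions the rule; the second-to-last letter is.
"vumwokw" has second-to-last letter 'k'. The one such stem in the data (wadikw → wadikwuv) adds -uv, so the same rule applies.
So vumwokw → vumwokwuv.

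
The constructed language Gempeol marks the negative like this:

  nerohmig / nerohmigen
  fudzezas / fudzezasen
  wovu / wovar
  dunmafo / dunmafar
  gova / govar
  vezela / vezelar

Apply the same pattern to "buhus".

buhusen

"buhus" ends in a consonant. The stems ending in a consonant (nerohmig → nerohmigen, fudzezas → fudzezasen) add -en.
The other pattern: stems ending in a vowel drop the final letter and add -ar.
So buhus → buhusen.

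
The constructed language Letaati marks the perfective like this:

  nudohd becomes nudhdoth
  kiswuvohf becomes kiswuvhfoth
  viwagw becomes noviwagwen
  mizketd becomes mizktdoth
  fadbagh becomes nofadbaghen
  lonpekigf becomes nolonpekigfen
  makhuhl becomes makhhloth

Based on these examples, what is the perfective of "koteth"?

lonpekigf and kiswuvohf both end in -f yet inflect differently (nolonpekigfen, kiswuvhfoth), so the final letter is not what conditions the rule; the second-to-last letter is.
"koteth" has second-to-last letter 't'. The one such stem in the data (mizketd → mizktdoth) deletes the last vowel and adds -oth (as do makhuhl, kiswuvohf), so the same rule applies.
The other pattern: stems whose second-to-last letter is 'g' add no- … -en around the stem.
So koteth → kotthoth.

kotthoth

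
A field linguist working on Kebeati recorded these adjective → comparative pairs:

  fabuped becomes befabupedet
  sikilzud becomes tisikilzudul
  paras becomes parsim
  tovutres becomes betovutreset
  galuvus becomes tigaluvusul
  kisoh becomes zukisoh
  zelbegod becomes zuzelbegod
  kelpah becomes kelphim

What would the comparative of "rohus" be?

tirohusul

zelbegod and fabuped both end in -d yet inflect differently (zuzelbegod, befabupedet), so the final letter is not what conditions the rule; the last vowel is.
"rohus" has last vowel 'u'. The stems whose last vowel is 'u' (sikilzud → tisikilzudul, galuvus → tigaluvusul) add ti- … -ul around the stem.
The other patterns: stems whose last vowel is 'o' add the prefix zu-; stems whose last vowel is 'e' add be- … -et around the stem; stems whose last vowel is 'a' delete the last vowel and add -im.
So rohus → tirohusul.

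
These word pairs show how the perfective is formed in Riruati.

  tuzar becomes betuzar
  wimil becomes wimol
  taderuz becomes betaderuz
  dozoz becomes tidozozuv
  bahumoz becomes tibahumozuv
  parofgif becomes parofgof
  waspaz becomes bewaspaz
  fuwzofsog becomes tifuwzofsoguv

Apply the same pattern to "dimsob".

bahumoz and taderuz both end in -z yet inflect differently (tibahumozuv, betaderuz), so the final letter is not what conditions the rule; the last vowel is.
"dimsob" has last vowel 'o'. The stems whose last vowel is 'o' (bahumoz → tibahumozuv, fuwzofsog → tifuwzofsoguv, dozoz → tidozozuv) add ti- … -uv around the stem.
The other patterns: stems whose last vowel is 'i' change the last vowel to 'o'; stems whose last vowel is 'a' or 'u' add the prefix be-.
So dimsob → tidimsobuv.

tidimsobuv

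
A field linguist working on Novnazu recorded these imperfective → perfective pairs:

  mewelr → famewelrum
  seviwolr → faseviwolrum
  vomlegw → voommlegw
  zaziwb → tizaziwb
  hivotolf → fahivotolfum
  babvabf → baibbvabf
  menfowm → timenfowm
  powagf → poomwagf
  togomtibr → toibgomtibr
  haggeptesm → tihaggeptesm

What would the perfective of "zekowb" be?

"zekowb" has second-to-last letter 'w'. The stems whose second-to-last letter is 'w' (zaziwb → tizaziwb, menfowm → timenfowm) add the prefix ti-.
So zekowb → tizekowb.

tizekowb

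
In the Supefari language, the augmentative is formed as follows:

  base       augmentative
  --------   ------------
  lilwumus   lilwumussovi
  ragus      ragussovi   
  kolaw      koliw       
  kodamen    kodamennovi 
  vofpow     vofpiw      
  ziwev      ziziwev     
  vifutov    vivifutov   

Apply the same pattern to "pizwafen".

"pizwafen" ends in -n. The one such stem in the data (kodamen → kodamennovi) doubles the final consonant and adds -ovi (as do lilwumus, ragus), so the same rule applies.
So pizwafen → pizwafennovi.

pizwafennovi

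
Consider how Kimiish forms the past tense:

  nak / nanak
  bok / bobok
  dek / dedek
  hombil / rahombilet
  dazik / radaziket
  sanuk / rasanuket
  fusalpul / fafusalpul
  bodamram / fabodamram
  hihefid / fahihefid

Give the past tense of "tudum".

nak and dazik both end in -k yet inflect differently (nanak, radaziket), so the final letter is not what conditions the rule; the number of vowels is.
"tudum" has 2 vowels. The stems with 2 vowels (hombil → rahombilet, dazik → radaziket, sanuk → rasanuket) add ra- … -et around the stem.
So tudum → ratudumet.

ratudumet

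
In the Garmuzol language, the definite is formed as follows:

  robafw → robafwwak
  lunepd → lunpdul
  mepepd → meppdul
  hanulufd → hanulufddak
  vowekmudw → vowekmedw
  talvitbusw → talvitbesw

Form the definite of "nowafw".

nowafwwak

"nowafw" has second-to-last letter 'f'. The stems whose second-to-last letter is 'f' (hanulufd → hanulufddak, robafw → robafwwak) double the final consonant and add -ak.
So nowafw → nowafwwak.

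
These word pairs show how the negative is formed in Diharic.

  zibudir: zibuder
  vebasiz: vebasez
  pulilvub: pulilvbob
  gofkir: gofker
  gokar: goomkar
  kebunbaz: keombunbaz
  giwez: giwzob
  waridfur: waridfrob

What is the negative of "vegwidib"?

gokar and gofkir both end in -r yet inflect differently (goomkar, gofker), so the final letter is not what conditions the rule; the last vowel is.
"vegwidib" has last vowel 'i'. The stems whose last vowel is 'i' (gofkir → gofker, zibudir → zibuder, vebasiz → vebasez) change the last vowel to 'e'.
So vegwidib → vegwideb.

vegwideb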